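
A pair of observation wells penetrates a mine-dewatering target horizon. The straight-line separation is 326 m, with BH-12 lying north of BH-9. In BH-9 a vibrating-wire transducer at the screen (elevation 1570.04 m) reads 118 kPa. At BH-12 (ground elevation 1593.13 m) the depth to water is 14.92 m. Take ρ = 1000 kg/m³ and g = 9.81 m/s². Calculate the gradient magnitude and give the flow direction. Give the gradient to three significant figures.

Pressure head at BH-9: ψ = P/(ρg) = 118×1000 / (1000 × 9.81) = 12.03 m.
Total head at BH-9: h = z + ψ = 1570.04 + 12.03 = 1582.07 m.
Total head at BH-12: h = 1593.13 − 14.92 = 1578.21 m.
Head difference: h(BH-9) − h(BH-12) = 1582.07 − 1578.21 = 3.86 m.
Hydraulic gradient: i = |Δh| / L = 3.86 / 326 = 0.0118.
Flow is from higher to lower head: from BH-9 toward BH-12, i.e. toward the north.

i ≈ 0.0118; groundwater flows toward the north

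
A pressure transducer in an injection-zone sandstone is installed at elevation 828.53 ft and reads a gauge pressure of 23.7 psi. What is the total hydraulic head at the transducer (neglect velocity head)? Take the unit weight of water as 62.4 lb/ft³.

ψ = 144·P/γ = 144 × 23.7 / 62.4 = 54.69 ft.
h = z + ψ = 828.53 + 54.69 = 883.22 ft.

h ≈ 883.22 ft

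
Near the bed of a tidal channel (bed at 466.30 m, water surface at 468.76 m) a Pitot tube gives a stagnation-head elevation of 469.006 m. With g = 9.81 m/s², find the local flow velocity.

v ≈ 2.20 m/s

Near the bed, under hydrostatic conditions, the piezometric head (z + ψ) equals the free-surface elevation, 468.76 m.
Velocity head = total − piezometric = 469.006 − 468.76 = 0.246 m.
v = √(2g·h_v) = √(2 × 9.81 × 0.246) = 2.20 m/s.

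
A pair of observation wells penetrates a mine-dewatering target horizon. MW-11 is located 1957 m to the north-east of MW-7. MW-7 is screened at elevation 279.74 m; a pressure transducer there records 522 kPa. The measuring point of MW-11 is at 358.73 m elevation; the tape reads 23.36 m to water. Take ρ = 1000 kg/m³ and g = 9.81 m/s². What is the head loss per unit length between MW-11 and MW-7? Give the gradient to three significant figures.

Pressure head at MW-7: ψ = P/(ρg) = 522×1000 / (1000 × 9.81) = 53.21 m.
Total head at MW-7: h = z + ψ = 279.74 + 53.21 = 332.95 m.
Total head at MW-11: h = 358.73 − 23.36 = 335.37 m.
Head difference: h(MW-7) − h(MW-11) = 332.95 − 335.37 = -2.42 m.
Hydraulic gradient: i = |Δh| / L = 2.42 / 1957 = 0.00124.

i ≈ 0.00124 m/m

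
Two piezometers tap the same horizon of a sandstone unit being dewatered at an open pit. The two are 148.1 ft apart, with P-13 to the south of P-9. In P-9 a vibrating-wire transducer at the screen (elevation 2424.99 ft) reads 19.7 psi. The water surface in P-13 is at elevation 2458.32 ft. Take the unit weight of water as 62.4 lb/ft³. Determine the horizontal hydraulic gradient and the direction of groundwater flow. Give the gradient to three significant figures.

i ≈ 0.0819; groundwater flows toward the south

Pressure head at P-9: ψ = 144·P/γ = 144 × 19.7 / 62.4 = 45.46 ft.
Total head at P-9: h = z + ψ = 2424.99 + 45.46 = 2470.45 ft.
Total head at P-13: h = 2458.32 ft (water level in the piezometer is the total head).
Head difference: h(P-9) − h(P-13) = 2470.45 − 2458.32 = 12.13 ft.
Hydraulic gradient: i = |Δh| / L = 12.13 / 148.1 = 0.0819.
Flow is from higher to lower head: from P-9 toward P-13, i.e. toward the south.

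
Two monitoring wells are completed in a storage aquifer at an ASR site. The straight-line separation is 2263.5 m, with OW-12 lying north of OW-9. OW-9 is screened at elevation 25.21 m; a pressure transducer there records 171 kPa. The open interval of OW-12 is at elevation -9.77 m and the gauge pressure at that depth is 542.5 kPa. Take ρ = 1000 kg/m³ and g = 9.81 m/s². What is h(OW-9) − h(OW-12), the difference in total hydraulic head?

Δh ≈ -2.89 m

Pressure head at OW-9: ψ = P/(ρg) = 171×1000 / (1000 × 9.81) = 17.43 m.
Total head at OW-9: h = z + ψ = 25.21 + 17.43 = 42.64 m.
Pressure head at OW-12: ψ = P/(ρg) = 542.5×1000 / (1000 × 9.81) = 55.30 m.
Total head at OW-12: h = z + ψ = -9.77 + 55.30 = 45.53 m.
Head difference: h(OW-9) − h(OW-12) = 42.64 − 45.53 = -2.89 m.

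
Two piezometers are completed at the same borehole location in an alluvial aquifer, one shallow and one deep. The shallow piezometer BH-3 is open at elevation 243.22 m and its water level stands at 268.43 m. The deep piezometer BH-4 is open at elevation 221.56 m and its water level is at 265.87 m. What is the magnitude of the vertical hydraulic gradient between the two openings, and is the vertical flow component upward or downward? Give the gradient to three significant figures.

|i_v| ≈ 0.118; vertical flow is downward

Total head at BH-3: h = 268.43 m (water level in the standpipe).
Total head at BH-4: h = 265.87 m.
Δh = h(BH-3) − h(BH-4) = 268.43 − 265.87 = 2.56 m.
Vertical separation Δz = 243.22 − 221.56 = 21.66 m.
|i_v| = |Δh| / Δz = 2.56 / 21.66 = 0.118.
Head is higher in the shallow piezometer, so vertical flow is downward (recharge condition).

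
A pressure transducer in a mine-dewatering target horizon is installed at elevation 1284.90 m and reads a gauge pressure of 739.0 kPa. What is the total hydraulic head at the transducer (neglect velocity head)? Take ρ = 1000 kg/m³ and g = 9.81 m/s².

h ≈ 1360.23 m

ψ = P/(ρg) = 739.0×1000 / (1000 × 9.81) = 75.33 m.
h = z + ψ = 1284.90 + 75.33 = 1360.23 m.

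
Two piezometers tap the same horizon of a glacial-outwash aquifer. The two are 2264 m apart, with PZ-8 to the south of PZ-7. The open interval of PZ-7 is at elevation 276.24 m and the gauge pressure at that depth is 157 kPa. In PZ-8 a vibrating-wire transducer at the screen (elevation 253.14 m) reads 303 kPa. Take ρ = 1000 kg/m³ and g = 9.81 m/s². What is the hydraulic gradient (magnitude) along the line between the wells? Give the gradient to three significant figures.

Pressure head at PZ-7: ψ = P/(ρg) = 157×1000 / (1000 × 9.81) = 16.00 m.
Total head at PZ-7: h = z + ψ = 276.24 + 16.00 = 292.24 m.
Pressure head at PZ-8: ψ = P/(ρg) = 303×1000 / (1000 × 9.81) = 30.89 m.
Total head at PZ-8: h = z + ψ = 253.14 + 30.89 = 284.03 m.
Head difference: h(PZ-7) − h(PZ-8) = 292.24 − 284.03 = 8.21 m.
Hydraulic gradient: i = |Δh| / L = 8.21 / 2264 = 0.00363.

i ≈ 0.00363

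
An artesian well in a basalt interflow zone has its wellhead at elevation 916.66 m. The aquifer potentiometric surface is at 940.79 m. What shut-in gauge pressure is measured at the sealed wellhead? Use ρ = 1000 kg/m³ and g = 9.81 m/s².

Head above the cap: Δh = 940.79 − 916.66 = 24.13 m.
P = ρgΔh = 1000 × 9.81 × 24.13 = 236715 Pa ≈ 237 kPa.

P ≈ 237 kPa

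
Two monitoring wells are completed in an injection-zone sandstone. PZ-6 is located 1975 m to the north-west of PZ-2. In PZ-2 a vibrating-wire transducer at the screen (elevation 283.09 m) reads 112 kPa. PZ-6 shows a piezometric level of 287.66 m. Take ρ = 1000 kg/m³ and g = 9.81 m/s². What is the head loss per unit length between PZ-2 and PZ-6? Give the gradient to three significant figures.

Pressure head at PZ-2: ψ = P/(ρg) = 112×1000 / (1000 × 9.81) = 11.42 m.
Total head at PZ-2: h = z + ψ = 283.09 + 11.42 = 294.51 m.
Total head at PZ-6: h = 287.66 m (water level in the piezometer is the total head).
Head difference: h(PZ-2) − h(PZ-6) = 294.51 − 287.66 = 6.85 m.
Hydraulic gradient: i = |Δh| / L = 6.85 / 1975 = 0.00347.

i ≈ 0.00347 m/m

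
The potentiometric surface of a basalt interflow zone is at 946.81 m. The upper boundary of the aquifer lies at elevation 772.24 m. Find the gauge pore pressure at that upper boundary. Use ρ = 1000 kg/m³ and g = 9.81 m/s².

Pressure head at the aquifer top: ψ = h − z = 946.81 − 772.24 = 174.57 m.
P = ρgψ = 1000 × 9.81 × 174.57 = 1712532 Pa ≈ 1710 kPa.

P ≈ 1710 kPa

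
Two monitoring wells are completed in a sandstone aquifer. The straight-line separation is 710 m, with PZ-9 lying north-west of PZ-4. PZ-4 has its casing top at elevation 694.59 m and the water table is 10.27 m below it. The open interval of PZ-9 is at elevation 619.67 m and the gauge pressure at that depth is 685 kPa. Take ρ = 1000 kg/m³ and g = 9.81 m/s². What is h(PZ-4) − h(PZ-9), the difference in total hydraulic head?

Total head at PZ-4: h = 694.59 − 10.27 = 684.32 m.
Pressure head at PZ-9: ψ = P/(ρg) = 685×1000 / (1000 × 9.81) = 69.83 m.
Total head at PZ-9: h = z + ψ = 619.67 + 69.83 = 689.50 m.
Head difference: h(PZ-4) − h(PZ-9) = 684.32 − 689.50 = -5.18 m.

Δh ≈ -5.18 m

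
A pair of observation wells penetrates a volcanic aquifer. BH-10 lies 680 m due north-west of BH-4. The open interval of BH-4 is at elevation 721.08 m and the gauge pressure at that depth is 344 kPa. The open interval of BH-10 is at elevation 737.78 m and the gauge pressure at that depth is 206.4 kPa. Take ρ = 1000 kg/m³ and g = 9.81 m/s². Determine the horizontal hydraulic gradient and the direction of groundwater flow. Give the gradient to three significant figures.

Pressure head at BH-4: ψ = P/(ρg) = 344×1000 / (1000 × 9.81) = 35.07 m.
Total head at BH-4: h = z + ψ = 721.08 + 35.07 = 756.15 m.
Pressure head at BH-10: ψ = P/(ρg) = 206.4×1000 / (1000 × 9.81) = 21.04 m.
Total head at BH-10: h = z + ψ = 737.78 + 21.04 = 758.82 m.
Head difference: h(BH-4) − h(BH-10) = 756.15 − 758.82 = -2.67 m.
Hydraulic gradient: i = |Δh| / L = 2.67 / 680 = 0.00393.
Flow is from higher to lower head: from BH-10 toward BH-4, i.e. toward the south-east.

i ≈ 0.00393; groundwater flows toward the south-east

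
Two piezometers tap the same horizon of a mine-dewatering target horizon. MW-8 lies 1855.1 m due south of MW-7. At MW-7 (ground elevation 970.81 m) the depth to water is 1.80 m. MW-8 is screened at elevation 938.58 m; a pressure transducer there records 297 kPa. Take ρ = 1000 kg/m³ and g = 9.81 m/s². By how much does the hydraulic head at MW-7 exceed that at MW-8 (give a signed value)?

Total head at MW-7: h = 970.81 − 1.80 = 969.01 m.
Pressure head at MW-8: ψ = P/(ρg) = 297×1000 / (1000 × 9.81) = 30.28 m.
Total head at MW-8: h = z + ψ = 938.58 + 30.28 = 968.86 m.
Head difference: h(MW-7) − h(MW-8) = 969.01 − 968.86 = 0.15 m.

Δh ≈ 0.15 m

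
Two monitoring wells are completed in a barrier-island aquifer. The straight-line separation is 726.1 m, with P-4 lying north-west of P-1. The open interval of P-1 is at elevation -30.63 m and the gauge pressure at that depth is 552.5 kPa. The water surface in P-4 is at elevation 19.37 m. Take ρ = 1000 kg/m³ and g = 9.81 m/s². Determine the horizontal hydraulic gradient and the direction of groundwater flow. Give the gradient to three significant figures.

i ≈ 0.00870; groundwater flows toward the north-west

Pressure head at P-1: ψ = P/(ρg) = 552.5×1000 / (1000 × 9.81) = 56.32 m.
Total head at P-1: h = z + ψ = -30.63 + 56.32 = 25.69 m.
Total head at P-4: h = 19.37 m (water level in the piezometer is the total head).
Head difference: h(P-1) − h(P-4) = 25.69 − 19.37 = 6.32 m.
Hydraulic gradient: i = |Δh| / L = 6.32 / 726.1 = 0.00870.
Flow is from higher to lower head: from P-1 toward P-4, i.e. toward the north-west.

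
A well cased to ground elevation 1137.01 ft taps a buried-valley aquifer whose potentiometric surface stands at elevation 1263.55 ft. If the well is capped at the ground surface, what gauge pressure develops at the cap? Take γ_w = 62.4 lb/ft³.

Head above the cap: Δh = 1263.55 − 1137.01 = 126.54 ft.
P = γΔh/144 = 62.4 × 126.54 / 144 = 54.8 psi.

P ≈ 54.8 psi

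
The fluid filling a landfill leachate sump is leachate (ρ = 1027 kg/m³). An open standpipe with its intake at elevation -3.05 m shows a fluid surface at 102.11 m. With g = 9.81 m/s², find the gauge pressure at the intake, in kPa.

P ≈ 1060 kPa

Pressure head ψ = h − z = 102.11 − (-3.05) = 105.16 m.
P = ρgψ = 1027 × 9.81 × 105.16 = 1059473 Pa ≈ 1060 kPa.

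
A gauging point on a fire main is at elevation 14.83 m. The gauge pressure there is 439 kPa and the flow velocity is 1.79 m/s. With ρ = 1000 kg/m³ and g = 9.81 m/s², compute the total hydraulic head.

Pressure head ψ = P/(ρg) = 439×1000 / (1000 × 9.81) = 44.75 m.
Velocity head = v²/(2g) = 1.79² / (2 × 9.81) = 0.163 m.
h = z + ψ + v²/(2g) = 14.83 + 44.75 + 0.163 = 59.74 m.

h ≈ 59.74 m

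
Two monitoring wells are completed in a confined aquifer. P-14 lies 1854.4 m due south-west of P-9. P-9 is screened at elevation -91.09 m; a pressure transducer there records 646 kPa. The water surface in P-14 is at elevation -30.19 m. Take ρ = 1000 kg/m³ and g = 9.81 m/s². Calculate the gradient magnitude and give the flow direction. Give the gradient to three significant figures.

Pressure head at P-9: ψ = P/(ρg) = 646×1000 / (1000 × 9.81) = 65.85 m.
Total head at P-9: h = z + ψ = -91.09 + 65.85 = -25.24 m.
Total head at P-14: h = -30.19 m (water level in the piezometer is the total head).
Head difference: h(P-9) − h(P-14) = -25.24 − (-30.19) = 4.95 m.
Hydraulic gradient: i = |Δh| / L = 4.95 / 1854.4 = 0.00267.
Flow is from higher to lower head: from P-9 toward P-14, i.e. toward the south-west.

i ≈ 0.00267; groundwater flows toward the south-west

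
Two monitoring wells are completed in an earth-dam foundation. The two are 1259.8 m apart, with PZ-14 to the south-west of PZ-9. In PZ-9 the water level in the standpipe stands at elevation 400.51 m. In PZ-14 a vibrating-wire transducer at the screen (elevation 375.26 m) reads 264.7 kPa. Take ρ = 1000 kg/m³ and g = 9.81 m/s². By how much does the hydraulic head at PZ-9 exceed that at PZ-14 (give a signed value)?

Total head at PZ-9: h = 400.51 m (water level in the piezometer is the total head).
Pressure head at PZ-14: ψ = P/(ρg) = 264.7×1000 / (1000 × 9.81) = 26.98 m.
Total head at PZ-14: h = z + ψ = 375.26 + 26.98 = 402.24 m.
Head difference: h(PZ-9) − h(PZ-14) = 400.51 − 402.24 = -1.73 m.

Δh ≈ -1.73 m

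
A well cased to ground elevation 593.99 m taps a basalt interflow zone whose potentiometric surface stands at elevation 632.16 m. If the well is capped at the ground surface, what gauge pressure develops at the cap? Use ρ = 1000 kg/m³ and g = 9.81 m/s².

Head above the cap: Δh = 632.16 − 593.99 = 38.17 m.
P = ρgΔh = 1000 × 9.81 × 38.17 = 374448 Pa ≈ 374 kPa.

P ≈ 374 kPa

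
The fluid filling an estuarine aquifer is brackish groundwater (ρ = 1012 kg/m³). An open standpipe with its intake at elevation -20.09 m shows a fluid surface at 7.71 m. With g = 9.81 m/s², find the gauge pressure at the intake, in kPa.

Pressure head ψ = h − z = 7.71 − (-20.09) = 27.80 m.
P = ρgψ = 1012 × 9.81 × 27.80 = 275991 Pa ≈ 276 kPa.

P ≈ 276 kPa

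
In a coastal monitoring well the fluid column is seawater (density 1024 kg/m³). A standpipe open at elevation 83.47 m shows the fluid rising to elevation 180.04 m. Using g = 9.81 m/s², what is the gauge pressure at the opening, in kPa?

Pressure head ψ = h − z = 180.04 − 83.47 = 96.57 m.
P = ρgψ = 1024 × 9.81 × 96.57 = 970088 Pa ≈ 970 kPa.

P ≈ 970 kPa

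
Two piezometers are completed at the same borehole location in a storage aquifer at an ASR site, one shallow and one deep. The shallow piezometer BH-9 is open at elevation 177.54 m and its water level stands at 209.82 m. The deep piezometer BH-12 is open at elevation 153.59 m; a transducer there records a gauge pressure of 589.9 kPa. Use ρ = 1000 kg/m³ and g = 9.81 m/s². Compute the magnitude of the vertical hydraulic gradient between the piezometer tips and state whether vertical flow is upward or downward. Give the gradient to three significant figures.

|i_v| ≈ 0.163; vertical flow is upward

Total head at BH-9: h = 209.82 m (water level in the standpipe).
Pressure head at BH-12: ψ = P/(ρg) = 589.9×1000 / (1000 × 9.81) = 60.13 m.
Total head at BH-12: h = z + ψ = 153.59 + 60.13 = 213.72 m.
Δh = h(BH-9) − h(BH-12) = 209.82 − 213.72 = -3.90 m.
Vertical separation Δz = 177.54 − 153.59 = 23.95 m.
|i_v| = |Δh| / Δz = 3.90 / 23.95 = 0.163.
Head is higher in the deep piezometer, so vertical flow is upward (discharge condition).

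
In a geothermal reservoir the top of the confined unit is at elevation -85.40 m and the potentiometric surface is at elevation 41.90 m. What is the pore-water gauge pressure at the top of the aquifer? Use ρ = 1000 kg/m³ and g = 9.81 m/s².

P ≈ 1250 kPa

Pressure head at the aquifer top: ψ = h − z = 41.90 − (-85.40) = 127.30 m.
P = ρgψ = 1000 × 9.81 × 127.30 = 1248813 Pa ≈ 1250 kPa.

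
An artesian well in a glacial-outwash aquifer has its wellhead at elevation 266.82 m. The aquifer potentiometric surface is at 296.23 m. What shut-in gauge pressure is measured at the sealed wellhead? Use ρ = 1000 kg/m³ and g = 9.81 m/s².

Head above the cap: Δh = 296.23 − 266.82 = 29.41 m.
P = ρgΔh = 1000 × 9.81 × 29.41 = 288512 Pa ≈ 289 kPa.

P ≈ 289 kPa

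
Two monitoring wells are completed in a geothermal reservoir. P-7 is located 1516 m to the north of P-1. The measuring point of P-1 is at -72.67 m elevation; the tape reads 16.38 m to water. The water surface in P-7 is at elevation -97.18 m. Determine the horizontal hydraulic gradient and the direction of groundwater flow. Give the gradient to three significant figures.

i ≈ 0.00536; groundwater flows toward the north

Total head at P-1: h = -72.67 − 16.38 = -89.05 m.
Total head at P-7: h = -97.18 m (water level in the piezometer is the total head).
Head difference: h(P-1) − h(P-7) = -89.05 − (-97.18) = 8.13 m.
Hydraulic gradient: i = |Δh| / L = 8.13 / 1516 = 0.00536.
Flow is from higher to lower head: from P-1 toward P-7, i.e. toward the north.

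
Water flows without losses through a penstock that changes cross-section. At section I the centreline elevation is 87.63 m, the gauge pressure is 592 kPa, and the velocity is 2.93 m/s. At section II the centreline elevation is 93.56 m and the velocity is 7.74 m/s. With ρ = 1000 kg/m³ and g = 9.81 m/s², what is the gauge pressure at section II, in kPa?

Pressure head at I: ψ₁ = P₁/(ρg) = 592×1000 / (1000 × 9.81) = 60.35 m.
Velocity heads: v₁²/2g = 2.93²/19.62 = 0.438 m; v₂²/2g = 7.74²/19.62 = 3.053 m.
Total head H = z₁ + ψ₁ + v₁²/2g = 87.63 + 60.35 + 0.438 = 148.42 m.
ψ₂ = H − z₂ − v₂²/2g = 148.42 − 93.56 − 3.053 = 51.81 m.
P₂ = ρgψ₂ = 1000 × 9.81 × 51.81 ≈ 508 kPa.

P₂ ≈ 508 kPa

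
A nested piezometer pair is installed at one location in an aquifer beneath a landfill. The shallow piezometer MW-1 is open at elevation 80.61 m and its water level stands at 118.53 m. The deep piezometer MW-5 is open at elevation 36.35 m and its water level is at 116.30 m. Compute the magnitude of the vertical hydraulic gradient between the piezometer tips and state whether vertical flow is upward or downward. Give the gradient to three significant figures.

Total head at MW-1: h = 118.53 m (water level in the standpipe).
Total head at MW-5: h = 116.30 m.
Δh = h(MW-1) − h(MW-5) = 118.53 − 116.30 = 2.23 m.
Vertical separation Δz = 80.61 − 36.35 = 44.26 m.
|i_v| = |Δh| / Δz = 2.23 / 44.26 = 0.0504.
Head is higher in the shallow piezometer, so vertical flow is downward (recharge condition).

|i_v| ≈ 0.0504; vertical flow is downward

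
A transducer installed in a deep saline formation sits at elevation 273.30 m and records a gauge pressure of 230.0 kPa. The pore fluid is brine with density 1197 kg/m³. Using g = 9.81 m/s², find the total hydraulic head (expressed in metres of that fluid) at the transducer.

h ≈ 292.89 m

ψ = P/(ρg) = 230.0×1000 / (1197 × 9.81) = 19.59 m.
h = z + ψ = 273.30 + 19.59 = 292.89 m.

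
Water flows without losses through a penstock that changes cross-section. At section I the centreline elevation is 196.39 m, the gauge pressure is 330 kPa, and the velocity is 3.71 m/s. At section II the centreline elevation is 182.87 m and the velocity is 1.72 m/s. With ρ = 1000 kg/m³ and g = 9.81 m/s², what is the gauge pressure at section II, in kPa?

Pressure head at I: ψ₁ = P₁/(ρg) = 330×1000 / (1000 × 9.81) = 33.64 m.
Velocity heads: v₁²/2g = 3.71²/19.62 = 0.702 m; v₂²/2g = 1.72²/19.62 = 0.151 m.
Total head H = z₁ + ψ₁ + v₁²/2g = 196.39 + 33.64 + 0.702 = 230.73 m.
ψ₂ = H − z₂ − v₂²/2g = 230.73 − 182.87 − 0.151 = 47.71 m.
P₂ = ρgψ₂ = 1000 × 9.81 × 47.71 ≈ 468 kPa.

P₂ ≈ 468 kPa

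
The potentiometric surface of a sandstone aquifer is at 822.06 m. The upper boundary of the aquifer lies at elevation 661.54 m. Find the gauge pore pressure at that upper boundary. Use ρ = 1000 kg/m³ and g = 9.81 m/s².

P ≈ 1570 kPa

Pressure head at the aquifer top: ψ = h − z = 822.06 − 661.54 = 160.52 m.
P = ρgψ = 1000 × 9.81 × 160.52 = 1574701 Pa ≈ 1570 kPa.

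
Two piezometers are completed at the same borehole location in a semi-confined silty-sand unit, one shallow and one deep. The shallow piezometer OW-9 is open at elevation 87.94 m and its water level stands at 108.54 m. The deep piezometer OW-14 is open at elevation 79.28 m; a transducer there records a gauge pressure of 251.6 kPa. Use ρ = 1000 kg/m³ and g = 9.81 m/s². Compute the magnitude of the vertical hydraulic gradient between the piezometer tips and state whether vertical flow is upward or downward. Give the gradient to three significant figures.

Total head at OW-9: h = 108.54 m (water level in the standpipe).
Pressure head at OW-14: ψ = P/(ρg) = 251.6×1000 / (1000 × 9.81) = 25.65 m.
Total head at OW-14: h = z + ψ = 79.28 + 25.65 = 104.93 m.
Δh = h(OW-9) − h(OW-14) = 108.54 − 104.93 = 3.61 m.
Vertical separation Δz = 87.94 − 79.28 = 8.66 m.
|i_v| = |Δh| / Δz = 3.61 / 8.66 = 0.417.
Head is higher in the shallow piezometer, so vertical flow is downward (recharge condition).

|i_v| ≈ 0.417; vertical flow is downward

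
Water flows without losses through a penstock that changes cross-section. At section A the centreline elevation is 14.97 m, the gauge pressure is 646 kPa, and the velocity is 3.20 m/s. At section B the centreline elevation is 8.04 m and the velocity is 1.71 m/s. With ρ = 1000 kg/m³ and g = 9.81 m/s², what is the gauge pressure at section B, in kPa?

Pressure head at A: ψ₁ = P₁/(ρg) = 646×1000 / (1000 × 9.81) = 65.85 m.
Velocity heads: v₁²/2g = 3.20²/19.62 = 0.522 m; v₂²/2g = 1.71²/19.62 = 0.149 m.
Total head H = z₁ + ψ₁ + v₁²/2g = 14.97 + 65.85 + 0.522 = 81.34 m.
ψ₂ = H − z₂ − v₂²/2g = 81.34 − 8.04 − 0.149 = 73.15 m.
P₂ = ρgψ₂ = 1000 × 9.81 × 73.15 ≈ 718 kPa.

P₂ ≈ 718 kPa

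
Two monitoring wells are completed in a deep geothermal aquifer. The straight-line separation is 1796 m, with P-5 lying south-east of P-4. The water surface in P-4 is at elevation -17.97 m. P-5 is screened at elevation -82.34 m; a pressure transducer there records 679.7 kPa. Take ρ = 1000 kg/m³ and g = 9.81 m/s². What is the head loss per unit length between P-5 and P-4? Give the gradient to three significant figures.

i ≈ 0.00274 m/m

Total head at P-4: h = -17.97 m (water level in the piezometer is the total head).
Pressure head at P-5: ψ = P/(ρg) = 679.7×1000 / (1000 × 9.81) = 69.29 m.
Total head at P-5: h = z + ψ = -82.34 + 69.29 = -13.05 m.
Head difference: h(P-4) − h(P-5) = -17.97 − (-13.05) = -4.92 m.
Hydraulic gradient: i = |Δh| / L = 4.92 / 1796 = 0.00274.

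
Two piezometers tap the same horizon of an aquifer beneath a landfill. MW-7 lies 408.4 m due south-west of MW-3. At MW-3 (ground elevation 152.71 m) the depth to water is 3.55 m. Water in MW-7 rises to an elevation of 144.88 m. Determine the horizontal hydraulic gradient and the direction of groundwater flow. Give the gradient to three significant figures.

Total head at MW-3: h = 152.71 − 3.55 = 149.16 m.
Total head at MW-7: h = 144.88 m (water level in the piezometer is the total head).
Head difference: h(MW-3) − h(MW-7) = 149.16 − 144.88 = 4.28 m.
Hydraulic gradient: i = |Δh| / L = 4.28 / 408.4 = 0.0105.
Flow is from higher to lower head: from MW-3 toward MW-7, i.e. toward the south-west.

i ≈ 0.0105; groundwater flows toward the south-west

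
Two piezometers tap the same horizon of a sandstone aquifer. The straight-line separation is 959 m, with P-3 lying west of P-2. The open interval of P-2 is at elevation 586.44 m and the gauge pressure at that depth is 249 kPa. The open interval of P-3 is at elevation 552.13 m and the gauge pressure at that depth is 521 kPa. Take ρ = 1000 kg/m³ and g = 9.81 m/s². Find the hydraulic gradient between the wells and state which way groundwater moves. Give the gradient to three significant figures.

Pressure head at P-2: ψ = P/(ρg) = 249×1000 / (1000 × 9.81) = 25.38 m.
Total head at P-2: h = z + ψ = 586.44 + 25.38 = 611.82 m.
Pressure head at P-3: ψ = P/(ρg) = 521×1000 / (1000 × 9.81) = 53.11 m.
Total head at P-3: h = z + ψ = 552.13 + 53.11 = 605.24 m.
Head difference: h(P-2) − h(P-3) = 611.82 − 605.24 = 6.58 m.
Hydraulic gradient: i = |Δh| / L = 6.58 / 959 = 0.00686.
Flow is from higher to lower head: from P-2 toward P-3, i.e. toward the west.

i ≈ 0.00686; groundwater flows toward the west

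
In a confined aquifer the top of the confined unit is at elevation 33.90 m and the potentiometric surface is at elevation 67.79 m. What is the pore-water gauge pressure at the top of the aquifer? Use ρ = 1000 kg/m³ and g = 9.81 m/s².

P ≈ 332 kPa

Pressure head at the aquifer top: ψ = h − z = 67.79 − 33.90 = 33.89 m.
P = ρgψ = 1000 × 9.81 × 33.89 = 332461 Pa ≈ 332 kPa.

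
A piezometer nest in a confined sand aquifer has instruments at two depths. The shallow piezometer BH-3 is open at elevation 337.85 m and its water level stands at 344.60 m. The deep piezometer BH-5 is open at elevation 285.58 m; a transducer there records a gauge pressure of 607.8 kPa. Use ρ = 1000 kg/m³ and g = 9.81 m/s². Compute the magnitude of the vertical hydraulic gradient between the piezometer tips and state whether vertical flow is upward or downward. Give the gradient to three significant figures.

|i_v| ≈ 0.0562; vertical flow is upward

Total head at BH-3: h = 344.60 m (water level in the standpipe).
Pressure head at BH-5: ψ = P/(ρg) = 607.8×1000 / (1000 × 9.81) = 61.96 m.
Total head at BH-5: h = z + ψ = 285.58 + 61.96 = 347.54 m.
Δh = h(BH-3) − h(BH-5) = 344.60 − 347.54 = -2.94 m.
Vertical separation Δz = 337.85 − 285.58 = 52.27 m.
|i_v| = |Δh| / Δz = 2.94 / 52.27 = 0.0562.
Head is higher in the deep piezometer, so vertical flow is upward (discharge condition).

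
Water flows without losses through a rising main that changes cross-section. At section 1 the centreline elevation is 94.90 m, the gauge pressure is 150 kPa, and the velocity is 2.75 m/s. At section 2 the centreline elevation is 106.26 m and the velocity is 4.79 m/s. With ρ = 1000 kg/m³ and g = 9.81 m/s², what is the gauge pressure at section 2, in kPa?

P₂ ≈ 30.9 kPa

Pressure head at 1: ψ₁ = P₁/(ρg) = 150×1000 / (1000 × 9.81) = 15.29 m.
Velocity heads: v₁²/2g = 2.75²/19.62 = 0.385 m; v₂²/2g = 4.79²/19.62 = 1.169 m.
Total head H = z₁ + ψ₁ + v₁²/2g = 94.90 + 15.29 + 0.385 = 110.58 m.
ψ₂ = H − z₂ − v₂²/2g = 110.58 − 106.26 − 1.169 = 3.15 m.
P₂ = ρgψ₂ = 1000 × 9.81 × 3.15 ≈ 30.9 kPa.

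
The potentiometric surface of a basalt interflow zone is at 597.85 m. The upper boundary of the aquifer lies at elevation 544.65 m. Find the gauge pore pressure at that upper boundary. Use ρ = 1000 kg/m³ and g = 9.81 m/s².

Pressure head at the aquifer top: ψ = h − z = 597.85 − 544.65 = 53.20 m.
P = ρgψ = 1000 × 9.81 × 53.20 = 521892 Pa ≈ 522 kPa.

P ≈ 522 kPa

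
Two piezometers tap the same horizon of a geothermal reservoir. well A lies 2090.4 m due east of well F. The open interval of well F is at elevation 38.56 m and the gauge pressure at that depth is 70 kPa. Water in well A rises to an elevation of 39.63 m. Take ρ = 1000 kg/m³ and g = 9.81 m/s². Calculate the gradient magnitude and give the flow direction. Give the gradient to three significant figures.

Pressure head at well F: ψ = P/(ρg) = 70×1000 / (1000 × 9.81) = 7.14 m.
Total head at well F: h = z + ψ = 38.56 + 7.14 = 45.70 m.
Total head at well A: h = 39.63 m (water level in the piezometer is the total head).
Head difference: h(well F) − h(well A) = 45.70 − 39.63 = 6.07 m.
Hydraulic gradient: i = |Δh| / L = 6.07 / 2090.4 = 0.00290.
Flow is from higher to lower head: from well F toward well A, i.e. toward the east.

i ≈ 0.00290; groundwater flows toward the east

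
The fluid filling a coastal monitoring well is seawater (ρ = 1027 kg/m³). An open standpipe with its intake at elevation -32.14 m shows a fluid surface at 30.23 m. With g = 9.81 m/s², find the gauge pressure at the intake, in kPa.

P ≈ 628 kPa

Pressure head ψ = h − z = 30.23 − (-32.14) = 62.37 m.
P = ρgψ = 1027 × 9.81 × 62.37 = 628370 Pa ≈ 628 kPa.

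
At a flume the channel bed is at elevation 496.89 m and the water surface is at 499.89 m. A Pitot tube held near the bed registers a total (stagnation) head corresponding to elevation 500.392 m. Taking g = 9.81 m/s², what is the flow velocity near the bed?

v ≈ 3.14 m/s

Near the bed, under hydrostatic conditions, the piezometric head (z + ψ) equals the free-surface elevation, 499.89 m.
Velocity head = total − piezometric = 500.392 − 499.89 = 0.502 m.
v = √(2g·h_v) = √(2 × 9.81 × 0.502) = 3.14 m/s.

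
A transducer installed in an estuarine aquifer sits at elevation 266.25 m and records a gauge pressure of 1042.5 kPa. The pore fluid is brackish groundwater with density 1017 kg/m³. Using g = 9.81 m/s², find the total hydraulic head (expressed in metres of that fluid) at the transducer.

ψ = P/(ρg) = 1042.5×1000 / (1017 × 9.81) = 104.49 m.
h = z + ψ = 266.25 + 104.49 = 370.74 m.

h ≈ 370.74 m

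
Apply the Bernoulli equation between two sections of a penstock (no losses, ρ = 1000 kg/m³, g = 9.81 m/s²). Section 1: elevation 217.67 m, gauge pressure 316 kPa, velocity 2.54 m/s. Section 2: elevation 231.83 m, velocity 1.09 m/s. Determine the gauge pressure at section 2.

P₂ ≈ 180 kPa

Pressure head at 1: ψ₁ = P₁/(ρg) = 316×1000 / (1000 × 9.81) = 32.21 m.
Velocity heads: v₁²/2g = 2.54²/19.62 = 0.329 m; v₂²/2g = 1.09²/19.62 = 0.061 m.
Total head H = z₁ + ψ₁ + v₁²/2g = 217.67 + 32.21 + 0.329 = 250.21 m.
ψ₂ = H − z₂ − v₂²/2g = 250.21 − 231.83 − 0.061 = 18.32 m.
P₂ = ρgψ₂ = 1000 × 9.81 × 18.32 ≈ 180 kPa.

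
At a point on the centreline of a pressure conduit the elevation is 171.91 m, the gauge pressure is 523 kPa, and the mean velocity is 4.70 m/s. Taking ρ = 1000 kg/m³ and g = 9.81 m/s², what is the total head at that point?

Pressure head ψ = P/(ρg) = 523×1000 / (1000 × 9.81) = 53.31 m.
Velocity head = v²/(2g) = 4.70² / (2 × 9.81) = 1.126 m.
h = z + ψ + v²/(2g) = 171.91 + 53.31 + 1.126 = 226.35 m.

h ≈ 226.35 m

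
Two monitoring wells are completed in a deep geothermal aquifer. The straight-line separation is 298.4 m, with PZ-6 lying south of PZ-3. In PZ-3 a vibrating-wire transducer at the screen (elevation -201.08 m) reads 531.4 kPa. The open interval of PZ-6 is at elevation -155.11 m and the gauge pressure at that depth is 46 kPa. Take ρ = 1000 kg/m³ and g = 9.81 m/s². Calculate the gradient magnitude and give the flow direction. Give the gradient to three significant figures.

Pressure head at PZ-3: ψ = P/(ρg) = 531.4×1000 / (1000 × 9.81) = 54.17 m.
Total head at PZ-3: h = z + ψ = -201.08 + 54.17 = -146.91 m.
Pressure head at PZ-6: ψ = P/(ρg) = 46×1000 / (1000 × 9.81) = 4.69 m.
Total head at PZ-6: h = z + ψ = -155.11 + 4.69 = -150.42 m.
Head difference: h(PZ-3) − h(PZ-6) = -146.91 − (-150.42) = 3.51 m.
Hydraulic gradient: i = |Δh| / L = 3.51 / 298.4 = 0.0118.
Flow is from higher to lower head: from PZ-3 toward PZ-6, i.e. toward the south.

i ≈ 0.0118; groundwater flows toward the south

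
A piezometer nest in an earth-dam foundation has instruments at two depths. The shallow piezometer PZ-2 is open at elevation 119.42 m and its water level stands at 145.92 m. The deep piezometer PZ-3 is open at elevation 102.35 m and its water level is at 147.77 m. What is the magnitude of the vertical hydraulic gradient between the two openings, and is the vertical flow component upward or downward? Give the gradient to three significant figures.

|i_v| ≈ 0.108; vertical flow is upward

Total head at PZ-2: h = 145.92 m (water level in the standpipe).
Total head at PZ-3: h = 147.77 m.
Δh = h(PZ-2) − h(PZ-3) = 145.92 − 147.77 = -1.85 m.
Vertical separation Δz = 119.42 − 102.35 = 17.07 m.
|i_v| = |Δh| / Δz = 1.85 / 17.07 = 0.108.
Head is higher in the deep piezometer, so vertical flow is upward (discharge condition).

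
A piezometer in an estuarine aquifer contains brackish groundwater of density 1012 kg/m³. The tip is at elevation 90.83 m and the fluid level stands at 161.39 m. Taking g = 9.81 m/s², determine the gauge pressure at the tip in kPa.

P ≈ 700 kPa

Pressure head ψ = h − z = 161.39 − 90.83 = 70.56 m.
P = ρgψ = 1012 × 9.81 × 70.56 = 700500 Pa ≈ 700 kPa.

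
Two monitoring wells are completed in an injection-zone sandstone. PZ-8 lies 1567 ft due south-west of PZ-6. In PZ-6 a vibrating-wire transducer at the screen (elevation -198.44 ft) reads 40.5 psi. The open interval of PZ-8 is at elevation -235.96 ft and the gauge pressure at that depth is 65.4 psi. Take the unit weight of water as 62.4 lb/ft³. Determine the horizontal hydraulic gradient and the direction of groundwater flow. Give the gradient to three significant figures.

Pressure head at PZ-6: ψ = 144·P/γ = 144 × 40.5 / 62.4 = 93.46 ft.
Total head at PZ-6: h = z + ψ = -198.44 + 93.46 = -104.98 ft.
Pressure head at PZ-8: ψ = 144·P/γ = 144 × 65.4 / 62.4 = 150.92 ft.
Total head at PZ-8: h = z + ψ = -235.96 + 150.92 = -85.04 ft.
Head difference: h(PZ-6) − h(PZ-8) = -104.98 − (-85.04) = -19.94 ft.
Hydraulic gradient: i = |Δh| / L = 19.94 / 1567 = 0.0127.
Flow is from higher to lower head: from PZ-8 toward PZ-6, i.e. toward the north-east.

i ≈ 0.0127; groundwater flows toward the north-east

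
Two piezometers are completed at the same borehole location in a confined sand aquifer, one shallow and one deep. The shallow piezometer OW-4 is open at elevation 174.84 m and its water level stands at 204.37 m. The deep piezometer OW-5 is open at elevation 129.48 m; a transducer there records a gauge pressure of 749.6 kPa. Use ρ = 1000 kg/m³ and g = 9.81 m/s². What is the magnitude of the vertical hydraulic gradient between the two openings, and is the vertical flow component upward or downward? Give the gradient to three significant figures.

Total head at OW-4: h = 204.37 m (water level in the standpipe).
Pressure head at OW-5: ψ = P/(ρg) = 749.6×1000 / (1000 × 9.81) = 76.41 m.
Total head at OW-5: h = z + ψ = 129.48 + 76.41 = 205.89 m.
Δh = h(OW-4) − h(OW-5) = 204.37 − 205.89 = -1.52 m.
Vertical separation Δz = 174.84 − 129.48 = 45.36 m.
|i_v| = |Δh| / Δz = 1.52 / 45.36 = 0.0335.
Head is higher in the deep piezometer, so vertical flow is upward (discharge condition).

|i_v| ≈ 0.0335; vertical flow is upward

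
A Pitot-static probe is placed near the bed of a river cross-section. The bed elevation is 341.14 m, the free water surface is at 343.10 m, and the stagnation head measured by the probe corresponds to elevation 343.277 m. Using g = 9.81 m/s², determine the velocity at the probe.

v ≈ 1.86 m/s

Near the bed, under hydrostatic conditions, the piezometric head (z + ψ) equals the free-surface elevation, 343.10 m.
Velocity head = total − piezometric = 343.277 − 343.10 = 0.177 m.
v = √(2g·h_v) = √(2 × 9.81 × 0.177) = 1.86 m/s.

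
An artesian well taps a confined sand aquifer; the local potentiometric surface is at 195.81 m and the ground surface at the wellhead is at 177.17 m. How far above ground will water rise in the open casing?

Water rises to the potentiometric surface, so the rise above ground = 195.81 − 177.17 = 18.64 m.

≈ 18.64 m above ground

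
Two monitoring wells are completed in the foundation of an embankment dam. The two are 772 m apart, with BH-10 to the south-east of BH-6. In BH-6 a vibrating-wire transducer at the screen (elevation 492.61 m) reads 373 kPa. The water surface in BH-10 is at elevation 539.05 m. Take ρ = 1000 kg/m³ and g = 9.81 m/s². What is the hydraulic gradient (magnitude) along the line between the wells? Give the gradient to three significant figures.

Pressure head at BH-6: ψ = P/(ρg) = 373×1000 / (1000 × 9.81) = 38.02 m.
Total head at BH-6: h = z + ψ = 492.61 + 38.02 = 530.63 m.
Total head at BH-10: h = 539.05 m (water level in the piezometer is the total head).
Head difference: h(BH-6) − h(BH-10) = 530.63 − 539.05 = -8.42 m.
Hydraulic gradient: i = |Δh| / L = 8.42 / 772 = 0.0109.

i ≈ 0.0109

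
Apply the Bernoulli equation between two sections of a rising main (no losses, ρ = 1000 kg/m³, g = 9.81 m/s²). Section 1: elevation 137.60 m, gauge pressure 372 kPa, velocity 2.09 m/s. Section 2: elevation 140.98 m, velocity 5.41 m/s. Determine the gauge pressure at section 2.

P₂ ≈ 326 kPa

Pressure head at 1: ψ₁ = P₁/(ρg) = 372×1000 / (1000 × 9.81) = 37.92 m.
Velocity heads: v₁²/2g = 2.09²/19.62 = 0.223 m; v₂²/2g = 5.41²/19.62 = 1.492 m.
Total head H = z₁ + ψ₁ + v₁²/2g = 137.60 + 37.92 + 0.223 = 175.74 m.
ψ₂ = H − z₂ − v₂²/2g = 175.74 − 140.98 − 1.492 = 33.27 m.
P₂ = ρgψ₂ = 1000 × 9.81 × 33.27 ≈ 326 kPa.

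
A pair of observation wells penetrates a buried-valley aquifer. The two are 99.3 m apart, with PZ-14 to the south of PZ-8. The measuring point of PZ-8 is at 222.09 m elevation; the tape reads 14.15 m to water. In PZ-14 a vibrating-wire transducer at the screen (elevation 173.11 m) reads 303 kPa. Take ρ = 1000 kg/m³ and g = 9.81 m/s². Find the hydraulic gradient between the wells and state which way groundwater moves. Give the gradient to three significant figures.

i ≈ 0.0397; groundwater flows toward the south

Total head at PZ-8: h = 222.09 − 14.15 = 207.94 m.
Pressure head at PZ-14: ψ = P/(ρg) = 303×1000 / (1000 × 9.81) = 30.89 m.
Total head at PZ-14: h = z + ψ = 173.11 + 30.89 = 204.00 m.
Head difference: h(PZ-8) − h(PZ-14) = 207.94 − 204.00 = 3.94 m.
Hydraulic gradient: i = |Δh| / L = 3.94 / 99.3 = 0.0397.
Flow is from higher to lower head: from PZ-8 toward PZ-14, i.e. toward the south.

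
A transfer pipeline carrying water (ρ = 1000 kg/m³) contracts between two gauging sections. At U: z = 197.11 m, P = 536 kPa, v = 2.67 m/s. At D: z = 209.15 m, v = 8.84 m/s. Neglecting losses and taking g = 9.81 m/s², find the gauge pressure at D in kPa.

Pressure head at U: ψ₁ = P₁/(ρg) = 536×1000 / (1000 × 9.81) = 54.64 m.
Velocity heads: v₁²/2g = 2.67²/19.62 = 0.363 m; v₂²/2g = 8.84²/19.62 = 3.983 m.
Total head H = z₁ + ψ₁ + v₁²/2g = 197.11 + 54.64 + 0.363 = 252.11 m.
ψ₂ = H − z₂ − v₂²/2g = 252.11 − 209.15 − 3.983 = 38.98 m.
P₂ = ρgψ₂ = 1000 × 9.81 × 38.98 ≈ 382 kPa.

P₂ ≈ 382 kPa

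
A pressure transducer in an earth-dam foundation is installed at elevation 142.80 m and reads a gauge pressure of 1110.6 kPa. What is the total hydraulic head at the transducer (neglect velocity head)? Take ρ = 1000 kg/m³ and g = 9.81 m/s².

h ≈ 256.01 m

ψ = P/(ρg) = 1110.6×1000 / (1000 × 9.81) = 113.21 m.
h = z + ψ = 142.80 + 113.21 = 256.01 m.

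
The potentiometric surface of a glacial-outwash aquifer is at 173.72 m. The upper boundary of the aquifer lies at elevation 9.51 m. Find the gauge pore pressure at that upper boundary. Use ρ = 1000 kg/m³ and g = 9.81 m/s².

Pressure head at the aquifer top: ψ = h − z = 173.72 − 9.51 = 164.21 m.
P = ρgψ = 1000 × 9.81 × 164.21 = 1610900 Pa ≈ 1610 kPa.

P ≈ 1610 kPa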